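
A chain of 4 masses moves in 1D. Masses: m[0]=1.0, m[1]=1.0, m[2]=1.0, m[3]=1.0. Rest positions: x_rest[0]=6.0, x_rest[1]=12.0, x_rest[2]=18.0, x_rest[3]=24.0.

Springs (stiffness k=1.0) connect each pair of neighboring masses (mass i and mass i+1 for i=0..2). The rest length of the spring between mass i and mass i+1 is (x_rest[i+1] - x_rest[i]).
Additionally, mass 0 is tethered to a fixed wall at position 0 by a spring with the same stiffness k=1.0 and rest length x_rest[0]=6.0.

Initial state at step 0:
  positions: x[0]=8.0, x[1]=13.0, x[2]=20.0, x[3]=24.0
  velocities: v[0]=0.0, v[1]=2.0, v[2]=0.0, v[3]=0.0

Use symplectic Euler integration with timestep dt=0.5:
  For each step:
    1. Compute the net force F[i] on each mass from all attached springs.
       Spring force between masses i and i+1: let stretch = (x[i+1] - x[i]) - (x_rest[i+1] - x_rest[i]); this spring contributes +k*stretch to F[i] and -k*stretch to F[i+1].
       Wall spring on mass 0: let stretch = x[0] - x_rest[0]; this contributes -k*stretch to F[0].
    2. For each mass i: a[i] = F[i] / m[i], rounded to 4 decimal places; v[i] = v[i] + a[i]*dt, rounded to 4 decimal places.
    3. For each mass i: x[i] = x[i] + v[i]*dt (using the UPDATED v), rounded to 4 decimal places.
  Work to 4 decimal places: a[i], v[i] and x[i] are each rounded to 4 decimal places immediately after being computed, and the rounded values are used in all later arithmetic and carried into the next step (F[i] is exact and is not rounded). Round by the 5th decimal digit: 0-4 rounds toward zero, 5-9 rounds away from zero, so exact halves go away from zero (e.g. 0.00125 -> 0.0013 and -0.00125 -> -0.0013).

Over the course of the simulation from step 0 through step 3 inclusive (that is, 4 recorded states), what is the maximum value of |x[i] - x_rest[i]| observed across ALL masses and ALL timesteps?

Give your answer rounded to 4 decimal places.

Step 0: x=[8.0000 13.0000 20.0000 24.0000] v=[0.0000 2.0000 0.0000 0.0000]
Step 1: x=[7.2500 14.5000 19.2500 24.5000] v=[-1.5000 3.0000 -1.5000 1.0000]
Step 2: x=[6.5000 15.3750 18.6250 25.1875] v=[-1.5000 1.7500 -1.2500 1.3750]
Step 3: x=[6.3438 14.8438 18.8282 25.7344] v=[-0.3125 -1.0625 0.4063 1.0938]
Max displacement = 3.3750

Answer: 3.3750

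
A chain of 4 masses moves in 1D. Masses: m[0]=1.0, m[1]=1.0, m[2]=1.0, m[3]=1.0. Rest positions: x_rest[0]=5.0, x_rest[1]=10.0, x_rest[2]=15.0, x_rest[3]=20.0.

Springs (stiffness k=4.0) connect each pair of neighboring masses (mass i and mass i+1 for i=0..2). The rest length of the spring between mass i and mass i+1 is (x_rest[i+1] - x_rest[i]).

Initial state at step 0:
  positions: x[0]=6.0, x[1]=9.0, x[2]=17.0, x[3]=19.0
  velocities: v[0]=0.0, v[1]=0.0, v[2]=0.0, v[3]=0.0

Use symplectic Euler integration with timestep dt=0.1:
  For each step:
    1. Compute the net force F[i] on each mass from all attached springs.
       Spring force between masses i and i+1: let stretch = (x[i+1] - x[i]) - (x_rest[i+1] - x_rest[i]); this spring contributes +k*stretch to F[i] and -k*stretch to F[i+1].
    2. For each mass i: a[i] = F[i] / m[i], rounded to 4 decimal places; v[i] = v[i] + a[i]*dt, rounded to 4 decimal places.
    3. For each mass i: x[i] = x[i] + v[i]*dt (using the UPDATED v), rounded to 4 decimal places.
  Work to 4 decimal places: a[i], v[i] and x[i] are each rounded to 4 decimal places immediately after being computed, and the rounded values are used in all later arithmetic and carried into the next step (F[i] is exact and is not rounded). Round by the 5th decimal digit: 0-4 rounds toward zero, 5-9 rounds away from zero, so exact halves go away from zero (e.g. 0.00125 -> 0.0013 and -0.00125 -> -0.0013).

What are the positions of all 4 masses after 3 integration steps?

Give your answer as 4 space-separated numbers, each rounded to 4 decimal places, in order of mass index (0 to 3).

Answer: 5.5744 10.0600 15.7157 19.6499

Derivation:
Step 0: x=[6.0000 9.0000 17.0000 19.0000] v=[0.0000 0.0000 0.0000 0.0000]
Step 1: x=[5.9200 9.2000 16.7600 19.1200] v=[-0.8000 2.0000 -2.4000 1.2000]
Step 2: x=[5.7712 9.5712 16.3120 19.3456] v=[-1.4880 3.7120 -4.4800 2.2560]
Step 3: x=[5.5744 10.0600 15.7157 19.6499] v=[-1.9680 4.8883 -5.9629 3.0426]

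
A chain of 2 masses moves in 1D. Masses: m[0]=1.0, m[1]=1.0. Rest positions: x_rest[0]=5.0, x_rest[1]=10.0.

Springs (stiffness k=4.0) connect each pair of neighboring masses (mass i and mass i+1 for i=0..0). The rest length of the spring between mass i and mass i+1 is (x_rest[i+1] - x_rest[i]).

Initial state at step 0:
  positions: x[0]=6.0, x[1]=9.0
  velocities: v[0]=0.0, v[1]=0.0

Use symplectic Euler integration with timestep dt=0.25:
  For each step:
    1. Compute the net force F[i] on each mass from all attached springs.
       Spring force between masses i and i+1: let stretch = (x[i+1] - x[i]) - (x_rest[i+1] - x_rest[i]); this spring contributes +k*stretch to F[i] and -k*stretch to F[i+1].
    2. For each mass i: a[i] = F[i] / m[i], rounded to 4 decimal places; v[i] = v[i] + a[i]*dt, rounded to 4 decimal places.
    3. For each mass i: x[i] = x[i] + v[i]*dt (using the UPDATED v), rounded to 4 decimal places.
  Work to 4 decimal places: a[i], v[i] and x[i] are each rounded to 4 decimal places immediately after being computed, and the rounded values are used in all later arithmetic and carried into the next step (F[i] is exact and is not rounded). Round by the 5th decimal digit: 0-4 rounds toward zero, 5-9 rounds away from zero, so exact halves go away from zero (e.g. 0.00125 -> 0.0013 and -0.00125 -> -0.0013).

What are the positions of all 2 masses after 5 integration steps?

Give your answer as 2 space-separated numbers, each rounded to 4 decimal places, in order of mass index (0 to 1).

Answer: 4.2813 10.7188

Derivation:
Step 0: x=[6.0000 9.0000] v=[0.0000 0.0000]
Step 1: x=[5.5000 9.5000] v=[-2.0000 2.0000]
Step 2: x=[4.7500 10.2500] v=[-3.0000 3.0000]
Step 3: x=[4.1250 10.8750] v=[-2.5000 2.5000]
Step 4: x=[3.9375 11.0625] v=[-0.7500 0.7500]
Step 5: x=[4.2813 10.7188] v=[1.3750 -1.3750]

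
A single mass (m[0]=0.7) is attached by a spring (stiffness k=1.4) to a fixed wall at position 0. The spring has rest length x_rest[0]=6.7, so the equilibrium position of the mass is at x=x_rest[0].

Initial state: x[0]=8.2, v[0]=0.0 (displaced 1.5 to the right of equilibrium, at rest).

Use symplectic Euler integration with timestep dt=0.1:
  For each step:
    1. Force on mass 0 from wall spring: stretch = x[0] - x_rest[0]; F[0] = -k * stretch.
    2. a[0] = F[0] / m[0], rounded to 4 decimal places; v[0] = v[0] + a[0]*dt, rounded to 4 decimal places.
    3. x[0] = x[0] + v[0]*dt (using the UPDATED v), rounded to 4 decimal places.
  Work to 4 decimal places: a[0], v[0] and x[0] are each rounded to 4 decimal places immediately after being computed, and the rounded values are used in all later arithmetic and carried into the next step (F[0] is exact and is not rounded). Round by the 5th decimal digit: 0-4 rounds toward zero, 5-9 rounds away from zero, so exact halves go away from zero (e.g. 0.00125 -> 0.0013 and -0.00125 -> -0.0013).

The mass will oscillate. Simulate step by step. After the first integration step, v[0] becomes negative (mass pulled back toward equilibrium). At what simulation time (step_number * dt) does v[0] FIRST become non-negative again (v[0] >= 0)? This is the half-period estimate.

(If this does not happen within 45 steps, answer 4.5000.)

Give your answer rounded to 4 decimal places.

Answer: 2.3000

Derivation:
Step 0: x=[8.2000] v=[0.0000]
Step 1: x=[8.1700] v=[-0.3000]
Step 2: x=[8.1106] v=[-0.5940]
Step 3: x=[8.0230] v=[-0.8761]
Step 4: x=[7.9089] v=[-1.1407]
Step 5: x=[7.7707] v=[-1.3825]
Step 6: x=[7.6110] v=[-1.5966]
Step 7: x=[7.4331] v=[-1.7788]
Step 8: x=[7.2406] v=[-1.9254]
Step 9: x=[7.0373] v=[-2.0335]
Step 10: x=[6.8272] v=[-2.1010]
Step 11: x=[6.6146] v=[-2.1264]
Step 12: x=[6.4037] v=[-2.1093]
Step 13: x=[6.1987] v=[-2.0500]
Step 14: x=[6.0037] v=[-1.9497]
Step 15: x=[5.8227] v=[-1.8104]
Step 16: x=[5.6592] v=[-1.6349]
Step 17: x=[5.5165] v=[-1.4267]
Step 18: x=[5.3975] v=[-1.1900]
Step 19: x=[5.3046] v=[-0.9295]
Step 20: x=[5.2396] v=[-0.6504]
Step 21: x=[5.2038] v=[-0.3583]
Step 22: x=[5.1979] v=[-0.0591]
Step 23: x=[5.2220] v=[0.2413]
First v>=0 after going negative at step 23, time=2.3000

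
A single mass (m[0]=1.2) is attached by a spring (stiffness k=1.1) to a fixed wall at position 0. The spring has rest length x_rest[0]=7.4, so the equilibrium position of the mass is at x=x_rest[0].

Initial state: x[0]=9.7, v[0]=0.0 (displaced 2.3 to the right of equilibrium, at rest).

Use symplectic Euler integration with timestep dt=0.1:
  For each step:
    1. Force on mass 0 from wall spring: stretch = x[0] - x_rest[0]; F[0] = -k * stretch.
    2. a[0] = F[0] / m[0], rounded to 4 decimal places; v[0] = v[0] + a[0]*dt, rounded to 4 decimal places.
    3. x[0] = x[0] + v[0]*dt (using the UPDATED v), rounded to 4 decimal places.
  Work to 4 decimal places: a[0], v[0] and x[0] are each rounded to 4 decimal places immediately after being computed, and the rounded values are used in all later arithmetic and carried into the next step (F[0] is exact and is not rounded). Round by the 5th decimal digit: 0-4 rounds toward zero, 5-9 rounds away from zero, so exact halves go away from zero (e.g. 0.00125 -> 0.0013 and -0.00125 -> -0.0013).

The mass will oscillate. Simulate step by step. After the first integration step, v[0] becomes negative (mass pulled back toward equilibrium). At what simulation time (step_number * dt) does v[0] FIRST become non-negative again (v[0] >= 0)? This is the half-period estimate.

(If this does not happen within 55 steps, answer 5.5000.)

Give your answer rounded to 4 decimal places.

Answer: 3.3000

Derivation:
Step 0: x=[9.7000] v=[0.0000]
Step 1: x=[9.6789] v=[-0.2108]
Step 2: x=[9.6369] v=[-0.4197]
Step 3: x=[9.5744] v=[-0.6248]
Step 4: x=[9.4920] v=[-0.8241]
Step 5: x=[9.3904] v=[-1.0159]
Step 6: x=[9.2706] v=[-1.1984]
Step 7: x=[9.1336] v=[-1.3699]
Step 8: x=[8.9807] v=[-1.5288]
Step 9: x=[8.8133] v=[-1.6737]
Step 10: x=[8.6330] v=[-1.8033]
Step 11: x=[8.4414] v=[-1.9163]
Step 12: x=[8.2402] v=[-2.0118]
Step 13: x=[8.0313] v=[-2.0888]
Step 14: x=[7.8166] v=[-2.1467]
Step 15: x=[7.5981] v=[-2.1849]
Step 16: x=[7.3778] v=[-2.2031]
Step 17: x=[7.1577] v=[-2.2011]
Step 18: x=[6.9398] v=[-2.1789]
Step 19: x=[6.7261] v=[-2.1367]
Step 20: x=[6.5186] v=[-2.0749]
Step 21: x=[6.3192] v=[-1.9941]
Step 22: x=[6.1297] v=[-1.8950]
Step 23: x=[5.9518] v=[-1.7786]
Step 24: x=[5.7872] v=[-1.6459]
Step 25: x=[5.6374] v=[-1.4981]
Step 26: x=[5.5038] v=[-1.3365]
Step 27: x=[5.3875] v=[-1.1627]
Step 28: x=[5.2897] v=[-0.9782]
Step 29: x=[5.2112] v=[-0.7848]
Step 30: x=[5.1528] v=[-0.5842]
Step 31: x=[5.1150] v=[-0.3782]
Step 32: x=[5.0981] v=[-0.1687]
Step 33: x=[5.1023] v=[0.0423]
First v>=0 after going negative at step 33, time=3.3000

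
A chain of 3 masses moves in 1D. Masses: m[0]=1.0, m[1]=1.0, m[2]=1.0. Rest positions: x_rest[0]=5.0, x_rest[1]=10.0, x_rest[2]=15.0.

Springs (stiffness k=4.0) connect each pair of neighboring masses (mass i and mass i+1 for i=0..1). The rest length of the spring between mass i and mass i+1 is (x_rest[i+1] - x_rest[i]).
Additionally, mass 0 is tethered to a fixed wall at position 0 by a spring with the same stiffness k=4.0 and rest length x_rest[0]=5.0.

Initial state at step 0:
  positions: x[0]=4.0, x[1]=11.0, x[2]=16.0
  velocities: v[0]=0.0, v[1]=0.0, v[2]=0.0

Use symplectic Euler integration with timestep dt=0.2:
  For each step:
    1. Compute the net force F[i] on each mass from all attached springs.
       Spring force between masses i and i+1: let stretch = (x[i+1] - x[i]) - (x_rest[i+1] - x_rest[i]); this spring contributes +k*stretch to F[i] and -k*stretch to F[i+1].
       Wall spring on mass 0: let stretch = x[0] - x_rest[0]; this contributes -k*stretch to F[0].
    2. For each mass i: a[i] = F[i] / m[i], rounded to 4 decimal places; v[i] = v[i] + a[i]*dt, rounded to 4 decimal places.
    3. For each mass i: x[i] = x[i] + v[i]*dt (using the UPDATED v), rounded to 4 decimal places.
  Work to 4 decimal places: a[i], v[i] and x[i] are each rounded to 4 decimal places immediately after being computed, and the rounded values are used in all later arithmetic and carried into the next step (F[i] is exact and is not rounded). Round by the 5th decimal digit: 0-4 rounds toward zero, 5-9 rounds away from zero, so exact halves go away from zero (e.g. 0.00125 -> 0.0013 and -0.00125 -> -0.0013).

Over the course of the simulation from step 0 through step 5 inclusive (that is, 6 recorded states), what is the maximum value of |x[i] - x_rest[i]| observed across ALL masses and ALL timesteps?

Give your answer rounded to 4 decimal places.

Answer: 1.3416

Derivation:
Step 0: x=[4.0000 11.0000 16.0000] v=[0.0000 0.0000 0.0000]
Step 1: x=[4.4800 10.6800 16.0000] v=[2.4000 -1.6000 0.0000]
Step 2: x=[5.2352 10.2192 15.9488] v=[3.7760 -2.3040 -0.2560]
Step 3: x=[5.9502 9.8777 15.7809] v=[3.5750 -1.7075 -0.8397]
Step 4: x=[6.3416 9.8523 15.4684] v=[1.9568 -0.1269 -1.5623]
Step 5: x=[6.2800 10.1638 15.0574] v=[-0.3079 1.5574 -2.0552]
Max displacement = 1.3416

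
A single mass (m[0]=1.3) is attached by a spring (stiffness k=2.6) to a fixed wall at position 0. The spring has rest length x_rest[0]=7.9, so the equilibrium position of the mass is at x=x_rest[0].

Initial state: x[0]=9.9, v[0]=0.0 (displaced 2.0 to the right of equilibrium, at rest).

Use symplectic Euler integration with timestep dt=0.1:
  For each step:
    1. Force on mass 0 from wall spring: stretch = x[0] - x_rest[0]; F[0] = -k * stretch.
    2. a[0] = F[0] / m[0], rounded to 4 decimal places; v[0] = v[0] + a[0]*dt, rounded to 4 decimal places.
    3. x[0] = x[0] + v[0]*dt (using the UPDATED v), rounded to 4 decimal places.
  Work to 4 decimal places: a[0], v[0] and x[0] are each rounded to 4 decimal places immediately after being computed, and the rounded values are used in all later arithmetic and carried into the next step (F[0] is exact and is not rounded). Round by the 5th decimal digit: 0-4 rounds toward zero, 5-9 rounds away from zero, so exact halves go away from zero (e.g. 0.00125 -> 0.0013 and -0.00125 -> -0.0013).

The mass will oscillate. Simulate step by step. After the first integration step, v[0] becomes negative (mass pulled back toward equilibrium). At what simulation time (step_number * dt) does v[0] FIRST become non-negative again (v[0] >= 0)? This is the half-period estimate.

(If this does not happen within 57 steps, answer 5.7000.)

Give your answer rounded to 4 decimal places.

Answer: 2.3000

Derivation:
Step 0: x=[9.9000] v=[0.0000]
Step 1: x=[9.8600] v=[-0.4000]
Step 2: x=[9.7808] v=[-0.7920]
Step 3: x=[9.6640] v=[-1.1682]
Step 4: x=[9.5119] v=[-1.5210]
Step 5: x=[9.3276] v=[-1.8434]
Step 6: x=[9.1147] v=[-2.1289]
Step 7: x=[8.8775] v=[-2.3718]
Step 8: x=[8.6208] v=[-2.5673]
Step 9: x=[8.3497] v=[-2.7115]
Step 10: x=[8.0696] v=[-2.8014]
Step 11: x=[7.7861] v=[-2.8353]
Step 12: x=[7.5049] v=[-2.8125]
Step 13: x=[7.2316] v=[-2.7335]
Step 14: x=[6.9716] v=[-2.5998]
Step 15: x=[6.7302] v=[-2.4141]
Step 16: x=[6.5122] v=[-2.1801]
Step 17: x=[6.3220] v=[-1.9025]
Step 18: x=[6.1633] v=[-1.5869]
Step 19: x=[6.0393] v=[-1.2396]
Step 20: x=[5.9526] v=[-0.8675]
Step 21: x=[5.9048] v=[-0.4780]
Step 22: x=[5.8969] v=[-0.0790]
Step 23: x=[5.9291] v=[0.3216]
First v>=0 after going negative at step 23, time=2.3000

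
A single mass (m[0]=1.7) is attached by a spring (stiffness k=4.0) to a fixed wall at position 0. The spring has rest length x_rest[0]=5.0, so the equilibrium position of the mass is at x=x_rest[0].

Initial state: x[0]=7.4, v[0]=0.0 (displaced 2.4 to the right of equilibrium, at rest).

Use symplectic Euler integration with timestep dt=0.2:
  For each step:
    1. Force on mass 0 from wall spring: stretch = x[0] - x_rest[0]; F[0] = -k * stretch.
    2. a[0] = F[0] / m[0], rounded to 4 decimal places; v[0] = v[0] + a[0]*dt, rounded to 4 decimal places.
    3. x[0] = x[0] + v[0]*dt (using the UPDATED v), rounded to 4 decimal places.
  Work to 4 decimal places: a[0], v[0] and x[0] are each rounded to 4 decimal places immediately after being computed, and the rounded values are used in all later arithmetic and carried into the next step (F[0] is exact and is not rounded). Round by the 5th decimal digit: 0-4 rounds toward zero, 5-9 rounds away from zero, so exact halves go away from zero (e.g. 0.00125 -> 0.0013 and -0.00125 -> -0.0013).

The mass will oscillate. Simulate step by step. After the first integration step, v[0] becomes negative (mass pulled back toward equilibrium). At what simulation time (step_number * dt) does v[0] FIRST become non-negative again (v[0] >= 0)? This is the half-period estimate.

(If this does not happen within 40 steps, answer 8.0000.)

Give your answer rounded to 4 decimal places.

Step 0: x=[7.4000] v=[0.0000]
Step 1: x=[7.1741] v=[-1.1294]
Step 2: x=[6.7436] v=[-2.1525]
Step 3: x=[6.1490] v=[-2.9730]
Step 4: x=[5.4463] v=[-3.5137]
Step 5: x=[4.7016] v=[-3.7237]
Step 6: x=[3.9849] v=[-3.5833]
Step 7: x=[3.3638] v=[-3.1056]
Step 8: x=[2.8967] v=[-2.3356]
Step 9: x=[2.6275] v=[-1.3458]
Step 10: x=[2.5816] v=[-0.2293]
Step 11: x=[2.7634] v=[0.9088]
First v>=0 after going negative at step 11, time=2.2000

Answer: 2.2000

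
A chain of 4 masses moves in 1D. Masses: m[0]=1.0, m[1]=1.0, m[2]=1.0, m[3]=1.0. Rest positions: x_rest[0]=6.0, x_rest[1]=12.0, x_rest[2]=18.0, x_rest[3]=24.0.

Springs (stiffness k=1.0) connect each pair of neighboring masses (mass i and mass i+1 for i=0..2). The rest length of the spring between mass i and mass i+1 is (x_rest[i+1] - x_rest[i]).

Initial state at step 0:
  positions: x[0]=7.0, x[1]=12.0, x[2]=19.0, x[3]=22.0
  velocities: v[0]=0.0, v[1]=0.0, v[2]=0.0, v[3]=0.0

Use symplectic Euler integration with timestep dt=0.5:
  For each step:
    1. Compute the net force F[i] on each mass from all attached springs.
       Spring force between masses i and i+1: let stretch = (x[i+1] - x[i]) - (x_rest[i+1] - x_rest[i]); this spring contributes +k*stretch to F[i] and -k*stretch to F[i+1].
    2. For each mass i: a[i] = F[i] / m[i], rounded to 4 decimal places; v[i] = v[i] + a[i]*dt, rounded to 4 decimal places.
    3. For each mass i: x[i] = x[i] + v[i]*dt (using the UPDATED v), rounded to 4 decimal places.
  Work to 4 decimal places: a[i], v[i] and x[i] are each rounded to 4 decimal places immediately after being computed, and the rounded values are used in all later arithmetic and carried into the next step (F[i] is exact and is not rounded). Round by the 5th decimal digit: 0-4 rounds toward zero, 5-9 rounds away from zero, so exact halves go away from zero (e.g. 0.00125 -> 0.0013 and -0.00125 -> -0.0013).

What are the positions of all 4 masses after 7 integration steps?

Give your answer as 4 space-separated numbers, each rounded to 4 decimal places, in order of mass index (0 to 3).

Answer: 4.8350 11.2428 19.4528 24.4700

Derivation:
Step 0: x=[7.0000 12.0000 19.0000 22.0000] v=[0.0000 0.0000 0.0000 0.0000]
Step 1: x=[6.7500 12.5000 18.0000 22.7500] v=[-0.5000 1.0000 -2.0000 1.5000]
Step 2: x=[6.4375 12.9375 16.8125 23.8125] v=[-0.6250 0.8750 -2.3750 2.1250]
Step 3: x=[6.2500 12.7188 16.4063 24.6250] v=[-0.3750 -0.4375 -0.8125 1.6250]
Step 4: x=[6.1797 11.8047 17.1329 24.8829] v=[-0.1406 -1.8282 1.4531 0.5157]
Step 5: x=[6.0157 10.8164 18.4649 24.7033] v=[-0.3281 -1.9766 2.6640 -0.3593]
Step 6: x=[5.5518 10.5401 19.4444 24.4641] v=[-0.9278 -0.5527 1.9590 -0.4785]
Step 7: x=[4.8350 11.2428 19.4528 24.4700] v=[-1.4337 1.4053 0.0167 0.0117]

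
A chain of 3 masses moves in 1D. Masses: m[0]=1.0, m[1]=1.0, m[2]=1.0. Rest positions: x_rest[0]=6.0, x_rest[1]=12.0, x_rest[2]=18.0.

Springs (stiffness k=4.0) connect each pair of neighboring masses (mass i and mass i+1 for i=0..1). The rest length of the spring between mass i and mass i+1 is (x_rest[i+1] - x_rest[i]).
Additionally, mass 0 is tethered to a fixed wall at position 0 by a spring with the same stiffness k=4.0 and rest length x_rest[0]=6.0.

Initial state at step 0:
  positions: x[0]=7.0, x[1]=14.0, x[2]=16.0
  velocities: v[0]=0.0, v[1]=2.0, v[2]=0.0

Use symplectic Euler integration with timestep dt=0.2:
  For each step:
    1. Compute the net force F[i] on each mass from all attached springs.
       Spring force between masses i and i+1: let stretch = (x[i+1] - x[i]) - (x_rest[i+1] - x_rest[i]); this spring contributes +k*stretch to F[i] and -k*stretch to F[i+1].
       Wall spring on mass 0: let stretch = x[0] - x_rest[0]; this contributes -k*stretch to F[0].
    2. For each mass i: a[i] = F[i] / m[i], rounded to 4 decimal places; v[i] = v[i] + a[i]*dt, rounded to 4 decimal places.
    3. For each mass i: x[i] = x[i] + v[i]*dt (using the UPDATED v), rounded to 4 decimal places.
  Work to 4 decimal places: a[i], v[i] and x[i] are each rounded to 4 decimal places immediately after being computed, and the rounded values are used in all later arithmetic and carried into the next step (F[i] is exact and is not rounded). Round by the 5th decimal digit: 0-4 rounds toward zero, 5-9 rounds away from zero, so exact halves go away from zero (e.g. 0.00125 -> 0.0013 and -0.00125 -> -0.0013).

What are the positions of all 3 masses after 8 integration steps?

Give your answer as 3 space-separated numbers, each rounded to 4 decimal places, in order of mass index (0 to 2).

Step 0: x=[7.0000 14.0000 16.0000] v=[0.0000 2.0000 0.0000]
Step 1: x=[7.0000 13.6000 16.6400] v=[0.0000 -2.0000 3.2000]
Step 2: x=[6.9360 12.6304 17.7536] v=[-0.3200 -4.8480 5.5680]
Step 3: x=[6.6733 11.5694 19.0075] v=[-1.3133 -5.3050 6.2694]
Step 4: x=[6.1263 10.9151 20.0313] v=[-2.7351 -3.2714 5.1189]
Step 5: x=[5.3653 10.9532 20.5565] v=[-3.8051 0.1905 2.6259]
Step 6: x=[4.6399 11.6338 20.5052] v=[-3.6270 3.4028 -0.2567]
Step 7: x=[4.2911 12.6148 19.9944] v=[-1.7438 4.9048 -2.5538]
Step 8: x=[4.5876 13.4447 19.2629] v=[1.4823 4.1495 -3.6575]

Answer: 4.5876 13.4447 19.2629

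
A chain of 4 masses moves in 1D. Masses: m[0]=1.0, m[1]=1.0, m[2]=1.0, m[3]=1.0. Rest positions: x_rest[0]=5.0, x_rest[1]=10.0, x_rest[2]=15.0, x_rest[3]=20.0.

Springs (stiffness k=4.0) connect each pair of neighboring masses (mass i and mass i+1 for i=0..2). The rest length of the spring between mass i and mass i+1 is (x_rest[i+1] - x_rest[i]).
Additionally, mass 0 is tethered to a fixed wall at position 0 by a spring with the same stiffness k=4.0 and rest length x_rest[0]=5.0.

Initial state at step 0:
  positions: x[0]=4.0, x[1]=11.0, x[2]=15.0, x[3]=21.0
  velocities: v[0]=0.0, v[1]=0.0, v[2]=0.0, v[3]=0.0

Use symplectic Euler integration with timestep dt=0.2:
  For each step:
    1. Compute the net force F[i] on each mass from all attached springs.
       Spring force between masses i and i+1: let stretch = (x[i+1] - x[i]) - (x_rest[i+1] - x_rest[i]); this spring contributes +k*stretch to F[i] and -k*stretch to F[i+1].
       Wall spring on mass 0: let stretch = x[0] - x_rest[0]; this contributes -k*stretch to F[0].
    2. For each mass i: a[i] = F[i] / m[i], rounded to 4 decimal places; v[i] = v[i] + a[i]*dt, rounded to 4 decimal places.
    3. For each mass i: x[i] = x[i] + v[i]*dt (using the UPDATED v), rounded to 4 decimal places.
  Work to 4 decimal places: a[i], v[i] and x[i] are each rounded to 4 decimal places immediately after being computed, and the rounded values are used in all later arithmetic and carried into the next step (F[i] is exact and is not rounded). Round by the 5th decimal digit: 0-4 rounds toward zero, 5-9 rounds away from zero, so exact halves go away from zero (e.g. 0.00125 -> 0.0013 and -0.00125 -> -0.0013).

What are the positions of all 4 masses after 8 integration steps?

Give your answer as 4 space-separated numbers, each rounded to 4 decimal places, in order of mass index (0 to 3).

Answer: 4.6427 11.4236 14.5511 20.0859

Derivation:
Step 0: x=[4.0000 11.0000 15.0000 21.0000] v=[0.0000 0.0000 0.0000 0.0000]
Step 1: x=[4.4800 10.5200 15.3200 20.8400] v=[2.4000 -2.4000 1.6000 -0.8000]
Step 2: x=[5.2096 9.8416 15.7552 20.5968] v=[3.6480 -3.3920 2.1760 -1.2160]
Step 3: x=[5.8468 9.3683 16.0189 20.3789] v=[3.1859 -2.3667 1.3184 -1.0893]
Step 4: x=[6.1119 9.3956 15.9161 20.2634] v=[1.3257 0.1366 -0.5141 -0.5773]
Step 5: x=[5.9245 9.9408 15.4656 20.2524] v=[-0.9369 2.7260 -2.2527 -0.0551]
Step 6: x=[5.4318 10.7274 14.8970 20.2755] v=[-2.4635 3.9328 -2.8431 0.1155]
Step 7: x=[4.9173 11.3338 14.5218 20.2380] v=[-2.5725 3.0320 -1.8760 -0.1873]
Step 8: x=[4.6427 11.4236 14.5511 20.0859] v=[-1.3731 0.4492 0.1466 -0.7603]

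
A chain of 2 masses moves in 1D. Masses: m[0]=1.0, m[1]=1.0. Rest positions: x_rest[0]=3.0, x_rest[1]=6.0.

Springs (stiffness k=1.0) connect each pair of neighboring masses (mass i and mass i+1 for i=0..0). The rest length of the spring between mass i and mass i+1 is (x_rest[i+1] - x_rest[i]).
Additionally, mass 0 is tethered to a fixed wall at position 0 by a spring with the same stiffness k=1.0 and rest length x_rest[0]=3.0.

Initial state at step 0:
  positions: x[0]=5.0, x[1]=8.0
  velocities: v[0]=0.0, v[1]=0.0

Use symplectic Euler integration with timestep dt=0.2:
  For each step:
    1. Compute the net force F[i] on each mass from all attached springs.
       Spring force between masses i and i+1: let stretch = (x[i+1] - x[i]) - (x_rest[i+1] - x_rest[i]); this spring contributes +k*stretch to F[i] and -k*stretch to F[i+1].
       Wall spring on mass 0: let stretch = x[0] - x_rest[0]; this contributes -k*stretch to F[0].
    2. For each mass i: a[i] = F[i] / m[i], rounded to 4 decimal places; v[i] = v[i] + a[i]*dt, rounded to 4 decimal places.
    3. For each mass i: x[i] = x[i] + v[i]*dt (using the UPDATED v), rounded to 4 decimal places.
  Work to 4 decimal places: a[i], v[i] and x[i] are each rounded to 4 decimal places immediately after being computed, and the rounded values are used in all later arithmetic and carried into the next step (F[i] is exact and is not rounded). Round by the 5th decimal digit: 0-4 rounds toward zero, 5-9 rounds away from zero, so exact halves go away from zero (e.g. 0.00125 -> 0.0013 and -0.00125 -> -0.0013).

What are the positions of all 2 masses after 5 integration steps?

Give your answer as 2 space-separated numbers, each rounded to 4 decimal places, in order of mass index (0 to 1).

Answer: 4.0067 7.8984

Derivation:
Step 0: x=[5.0000 8.0000] v=[0.0000 0.0000]
Step 1: x=[4.9200 8.0000] v=[-0.4000 0.0000]
Step 2: x=[4.7664 7.9968] v=[-0.7680 -0.0160]
Step 3: x=[4.5514 7.9844] v=[-1.0752 -0.0621]
Step 4: x=[4.2916 7.9547] v=[-1.2989 -0.1487]
Step 5: x=[4.0067 7.8984] v=[-1.4246 -0.2813]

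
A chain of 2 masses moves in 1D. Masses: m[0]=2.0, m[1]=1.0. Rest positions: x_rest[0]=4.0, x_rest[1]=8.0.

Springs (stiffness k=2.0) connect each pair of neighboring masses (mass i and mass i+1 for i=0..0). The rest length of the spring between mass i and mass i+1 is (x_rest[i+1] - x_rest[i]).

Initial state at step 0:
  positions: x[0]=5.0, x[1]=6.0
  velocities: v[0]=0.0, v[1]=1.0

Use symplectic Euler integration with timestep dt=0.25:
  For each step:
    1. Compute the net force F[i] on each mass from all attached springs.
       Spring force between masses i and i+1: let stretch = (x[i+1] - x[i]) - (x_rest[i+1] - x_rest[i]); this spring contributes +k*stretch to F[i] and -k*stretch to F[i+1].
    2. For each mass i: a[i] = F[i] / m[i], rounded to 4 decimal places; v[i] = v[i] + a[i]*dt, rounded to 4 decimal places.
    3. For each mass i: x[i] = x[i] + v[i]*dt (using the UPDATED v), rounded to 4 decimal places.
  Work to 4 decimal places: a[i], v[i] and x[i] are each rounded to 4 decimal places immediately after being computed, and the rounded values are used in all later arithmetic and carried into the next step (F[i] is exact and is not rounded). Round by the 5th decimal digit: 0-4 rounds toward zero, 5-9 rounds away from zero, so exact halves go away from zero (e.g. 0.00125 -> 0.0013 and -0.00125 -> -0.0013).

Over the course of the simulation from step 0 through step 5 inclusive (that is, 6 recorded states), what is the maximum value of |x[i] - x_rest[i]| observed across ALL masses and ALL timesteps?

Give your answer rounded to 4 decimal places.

Step 0: x=[5.0000 6.0000] v=[0.0000 1.0000]
Step 1: x=[4.8125 6.6250] v=[-0.7500 2.5000]
Step 2: x=[4.4883 7.5235] v=[-1.2969 3.5938]
Step 3: x=[4.1038 8.5426] v=[-1.5381 4.0762]
Step 4: x=[3.7467 9.5068] v=[-1.4284 3.8568]
Step 5: x=[3.4996 10.2510] v=[-0.9884 2.9768]
Max displacement = 2.2510

Answer: 2.2510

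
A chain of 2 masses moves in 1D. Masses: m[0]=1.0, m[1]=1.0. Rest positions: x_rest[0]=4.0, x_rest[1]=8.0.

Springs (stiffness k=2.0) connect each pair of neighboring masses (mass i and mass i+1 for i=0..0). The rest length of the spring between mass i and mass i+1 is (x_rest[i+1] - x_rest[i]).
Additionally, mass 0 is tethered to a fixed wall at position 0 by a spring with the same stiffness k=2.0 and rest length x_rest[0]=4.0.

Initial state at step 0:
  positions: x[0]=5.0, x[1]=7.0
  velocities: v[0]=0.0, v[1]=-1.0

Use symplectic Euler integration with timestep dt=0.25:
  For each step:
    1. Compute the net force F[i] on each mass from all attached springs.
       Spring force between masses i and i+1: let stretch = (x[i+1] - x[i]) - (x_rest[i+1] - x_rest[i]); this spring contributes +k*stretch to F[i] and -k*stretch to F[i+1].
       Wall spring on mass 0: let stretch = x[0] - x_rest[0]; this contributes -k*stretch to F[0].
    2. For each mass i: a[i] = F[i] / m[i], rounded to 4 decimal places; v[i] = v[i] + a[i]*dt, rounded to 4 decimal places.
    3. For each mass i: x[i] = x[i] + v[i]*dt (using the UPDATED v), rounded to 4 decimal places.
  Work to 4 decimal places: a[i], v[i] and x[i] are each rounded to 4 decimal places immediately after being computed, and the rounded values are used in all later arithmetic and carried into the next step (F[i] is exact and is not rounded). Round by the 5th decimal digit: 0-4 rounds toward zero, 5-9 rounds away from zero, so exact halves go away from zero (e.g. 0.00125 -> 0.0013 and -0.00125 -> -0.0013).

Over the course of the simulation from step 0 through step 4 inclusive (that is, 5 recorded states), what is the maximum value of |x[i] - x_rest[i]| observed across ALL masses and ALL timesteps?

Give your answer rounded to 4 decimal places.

Step 0: x=[5.0000 7.0000] v=[0.0000 -1.0000]
Step 1: x=[4.6250 7.0000] v=[-1.5000 0.0000]
Step 2: x=[3.9688 7.2031] v=[-2.6250 0.8125]
Step 3: x=[3.2207 7.5020] v=[-2.9923 1.1954]
Step 4: x=[2.6052 7.7657] v=[-2.4620 1.0548]
Max displacement = 1.3948

Answer: 1.3948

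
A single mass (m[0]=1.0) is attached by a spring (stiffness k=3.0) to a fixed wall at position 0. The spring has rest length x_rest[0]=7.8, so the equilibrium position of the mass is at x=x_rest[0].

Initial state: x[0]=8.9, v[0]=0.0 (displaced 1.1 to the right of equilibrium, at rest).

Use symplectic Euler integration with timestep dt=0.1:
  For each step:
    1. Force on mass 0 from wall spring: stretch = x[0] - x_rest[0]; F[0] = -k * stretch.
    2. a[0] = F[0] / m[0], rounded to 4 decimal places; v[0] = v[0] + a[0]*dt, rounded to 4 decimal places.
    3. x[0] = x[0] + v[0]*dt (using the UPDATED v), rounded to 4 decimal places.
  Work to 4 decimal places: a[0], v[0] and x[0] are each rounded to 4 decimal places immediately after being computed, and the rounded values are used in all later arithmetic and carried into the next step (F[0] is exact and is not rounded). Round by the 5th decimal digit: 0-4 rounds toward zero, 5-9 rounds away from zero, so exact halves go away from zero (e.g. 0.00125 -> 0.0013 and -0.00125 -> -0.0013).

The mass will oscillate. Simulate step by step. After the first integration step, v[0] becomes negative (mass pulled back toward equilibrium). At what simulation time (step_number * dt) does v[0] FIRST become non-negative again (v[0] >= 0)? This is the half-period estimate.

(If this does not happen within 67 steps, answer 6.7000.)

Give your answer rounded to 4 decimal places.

Answer: 1.9000

Derivation:
Step 0: x=[8.9000] v=[0.0000]
Step 1: x=[8.8670] v=[-0.3300]
Step 2: x=[8.8020] v=[-0.6501]
Step 3: x=[8.7069] v=[-0.9507]
Step 4: x=[8.5846] v=[-1.2228]
Step 5: x=[8.4388] v=[-1.4582]
Step 6: x=[8.2738] v=[-1.6498]
Step 7: x=[8.0946] v=[-1.7919]
Step 8: x=[7.9066] v=[-1.8803]
Step 9: x=[7.7154] v=[-1.9123]
Step 10: x=[7.5267] v=[-1.8869]
Step 11: x=[7.3462] v=[-1.8049]
Step 12: x=[7.1793] v=[-1.6688]
Step 13: x=[7.0310] v=[-1.4826]
Step 14: x=[6.9058] v=[-1.2519]
Step 15: x=[6.8074] v=[-0.9836]
Step 16: x=[6.7388] v=[-0.6858]
Step 17: x=[6.7021] v=[-0.3674]
Step 18: x=[6.6983] v=[-0.0380]
Step 19: x=[6.7276] v=[0.2925]
First v>=0 after going negative at step 19, time=1.9000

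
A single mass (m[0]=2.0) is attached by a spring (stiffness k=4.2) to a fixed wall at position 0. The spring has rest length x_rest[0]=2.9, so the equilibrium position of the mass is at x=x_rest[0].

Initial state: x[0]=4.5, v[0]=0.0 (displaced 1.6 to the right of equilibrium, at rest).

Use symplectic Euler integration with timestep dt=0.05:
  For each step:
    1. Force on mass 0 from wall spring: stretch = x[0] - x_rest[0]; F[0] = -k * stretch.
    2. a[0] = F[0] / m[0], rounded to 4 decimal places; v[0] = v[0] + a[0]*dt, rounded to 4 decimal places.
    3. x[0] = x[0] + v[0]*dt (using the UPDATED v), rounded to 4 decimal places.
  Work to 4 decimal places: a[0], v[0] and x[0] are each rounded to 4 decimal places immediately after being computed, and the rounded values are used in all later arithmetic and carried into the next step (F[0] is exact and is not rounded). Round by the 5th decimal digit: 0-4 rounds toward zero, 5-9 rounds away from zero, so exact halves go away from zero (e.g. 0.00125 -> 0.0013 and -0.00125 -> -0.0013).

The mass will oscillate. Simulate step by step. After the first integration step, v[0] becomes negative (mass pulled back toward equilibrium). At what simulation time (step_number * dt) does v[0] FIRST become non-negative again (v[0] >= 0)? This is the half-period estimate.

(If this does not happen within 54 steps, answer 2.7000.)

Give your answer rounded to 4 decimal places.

Step 0: x=[4.5000] v=[0.0000]
Step 1: x=[4.4916] v=[-0.1680]
Step 2: x=[4.4748] v=[-0.3351]
Step 3: x=[4.4498] v=[-0.5005]
Step 4: x=[4.4166] v=[-0.6632]
Step 5: x=[4.3755] v=[-0.8224]
Step 6: x=[4.3266] v=[-0.9773]
Step 7: x=[4.2702] v=[-1.1271]
Step 8: x=[4.2067] v=[-1.2710]
Step 9: x=[4.1363] v=[-1.4082]
Step 10: x=[4.0594] v=[-1.5380]
Step 11: x=[3.9764] v=[-1.6597]
Step 12: x=[3.8878] v=[-1.7727]
Step 13: x=[3.7940] v=[-1.8764]
Step 14: x=[3.6955] v=[-1.9703]
Step 15: x=[3.5928] v=[-2.0538]
Step 16: x=[3.4865] v=[-2.1265]
Step 17: x=[3.3771] v=[-2.1881]
Step 18: x=[3.2652] v=[-2.2382]
Step 19: x=[3.1514] v=[-2.2765]
Step 20: x=[3.0363] v=[-2.3029]
Step 21: x=[2.9204] v=[-2.3172]
Step 22: x=[2.8044] v=[-2.3193]
Step 23: x=[2.6889] v=[-2.3093]
Step 24: x=[2.5745] v=[-2.2871]
Step 25: x=[2.4619] v=[-2.2529]
Step 26: x=[2.3516] v=[-2.2069]
Step 27: x=[2.2441] v=[-2.1493]
Step 28: x=[2.1401] v=[-2.0804]
Step 29: x=[2.0401] v=[-2.0006]
Step 30: x=[1.9446] v=[-1.9103]
Step 31: x=[1.8541] v=[-1.8100]
Step 32: x=[1.7691] v=[-1.7002]
Step 33: x=[1.6900] v=[-1.5815]
Step 34: x=[1.6173] v=[-1.4545]
Step 35: x=[1.5513] v=[-1.3198]
Step 36: x=[1.4924] v=[-1.1782]
Step 37: x=[1.4409] v=[-1.0304]
Step 38: x=[1.3970] v=[-0.8772]
Step 39: x=[1.3610] v=[-0.7194]
Step 40: x=[1.3331] v=[-0.5578]
Step 41: x=[1.3134] v=[-0.3933]
Step 42: x=[1.3021] v=[-0.2267]
Step 43: x=[1.2992] v=[-0.0589]
Step 44: x=[1.3047] v=[0.1092]
First v>=0 after going negative at step 44, time=2.2000

Answer: 2.2000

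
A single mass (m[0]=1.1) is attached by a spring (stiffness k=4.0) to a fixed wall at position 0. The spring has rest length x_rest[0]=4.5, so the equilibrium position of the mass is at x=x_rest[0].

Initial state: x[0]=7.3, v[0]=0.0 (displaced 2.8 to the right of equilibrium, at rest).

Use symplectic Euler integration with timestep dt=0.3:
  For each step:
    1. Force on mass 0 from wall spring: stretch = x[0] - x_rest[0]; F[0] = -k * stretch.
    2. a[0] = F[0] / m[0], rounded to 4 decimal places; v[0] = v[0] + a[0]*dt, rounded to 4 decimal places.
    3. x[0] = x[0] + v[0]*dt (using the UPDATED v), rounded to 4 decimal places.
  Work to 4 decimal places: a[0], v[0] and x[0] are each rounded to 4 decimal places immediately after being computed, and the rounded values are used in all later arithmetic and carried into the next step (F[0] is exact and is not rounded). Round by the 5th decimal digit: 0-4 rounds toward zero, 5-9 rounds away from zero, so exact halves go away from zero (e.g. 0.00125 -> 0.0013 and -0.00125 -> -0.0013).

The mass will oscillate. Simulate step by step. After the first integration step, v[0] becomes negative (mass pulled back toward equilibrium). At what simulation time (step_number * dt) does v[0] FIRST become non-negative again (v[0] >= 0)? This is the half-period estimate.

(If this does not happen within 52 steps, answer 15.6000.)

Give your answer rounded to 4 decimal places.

Answer: 1.8000

Derivation:
Step 0: x=[7.3000] v=[0.0000]
Step 1: x=[6.3837] v=[-3.0545]
Step 2: x=[4.8509] v=[-5.1094]
Step 3: x=[3.2032] v=[-5.4922]
Step 4: x=[1.9800] v=[-4.0775]
Step 5: x=[1.5815] v=[-1.3284]
Step 6: x=[2.1381] v=[1.8554]
First v>=0 after going negative at step 6, time=1.8000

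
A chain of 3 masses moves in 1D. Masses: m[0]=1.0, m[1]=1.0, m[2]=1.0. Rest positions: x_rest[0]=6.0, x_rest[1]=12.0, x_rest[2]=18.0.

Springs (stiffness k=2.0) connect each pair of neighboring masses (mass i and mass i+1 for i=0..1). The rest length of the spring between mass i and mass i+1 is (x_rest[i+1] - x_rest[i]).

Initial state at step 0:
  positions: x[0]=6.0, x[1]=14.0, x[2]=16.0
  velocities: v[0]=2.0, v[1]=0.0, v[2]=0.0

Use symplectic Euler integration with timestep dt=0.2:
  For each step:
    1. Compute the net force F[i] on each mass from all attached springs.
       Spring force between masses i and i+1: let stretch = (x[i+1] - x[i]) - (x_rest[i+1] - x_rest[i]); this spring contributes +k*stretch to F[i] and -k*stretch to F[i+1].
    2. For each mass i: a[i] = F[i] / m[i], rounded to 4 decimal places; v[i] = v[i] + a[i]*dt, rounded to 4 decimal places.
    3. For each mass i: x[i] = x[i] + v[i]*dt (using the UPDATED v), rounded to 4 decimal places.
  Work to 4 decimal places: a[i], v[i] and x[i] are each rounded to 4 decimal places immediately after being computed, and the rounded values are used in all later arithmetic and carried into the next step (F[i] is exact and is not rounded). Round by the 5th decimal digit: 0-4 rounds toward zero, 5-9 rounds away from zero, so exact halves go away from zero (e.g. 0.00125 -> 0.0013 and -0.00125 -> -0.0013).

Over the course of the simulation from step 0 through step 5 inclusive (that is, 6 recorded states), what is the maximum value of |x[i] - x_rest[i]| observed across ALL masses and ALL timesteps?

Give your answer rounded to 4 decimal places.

Step 0: x=[6.0000 14.0000 16.0000] v=[2.0000 0.0000 0.0000]
Step 1: x=[6.5600 13.5200 16.3200] v=[2.8000 -2.4000 1.6000]
Step 2: x=[7.1968 12.7072 16.8960] v=[3.1840 -4.0640 2.8800]
Step 3: x=[7.7944 11.7887 17.6169] v=[2.9882 -4.5926 3.6045]
Step 4: x=[8.2316 11.0169 18.3515] v=[2.1859 -3.8590 3.6732]
Step 5: x=[8.4116 10.6090 18.9794] v=[0.9000 -2.0393 3.1394]
Max displacement = 2.4116

Answer: 2.4116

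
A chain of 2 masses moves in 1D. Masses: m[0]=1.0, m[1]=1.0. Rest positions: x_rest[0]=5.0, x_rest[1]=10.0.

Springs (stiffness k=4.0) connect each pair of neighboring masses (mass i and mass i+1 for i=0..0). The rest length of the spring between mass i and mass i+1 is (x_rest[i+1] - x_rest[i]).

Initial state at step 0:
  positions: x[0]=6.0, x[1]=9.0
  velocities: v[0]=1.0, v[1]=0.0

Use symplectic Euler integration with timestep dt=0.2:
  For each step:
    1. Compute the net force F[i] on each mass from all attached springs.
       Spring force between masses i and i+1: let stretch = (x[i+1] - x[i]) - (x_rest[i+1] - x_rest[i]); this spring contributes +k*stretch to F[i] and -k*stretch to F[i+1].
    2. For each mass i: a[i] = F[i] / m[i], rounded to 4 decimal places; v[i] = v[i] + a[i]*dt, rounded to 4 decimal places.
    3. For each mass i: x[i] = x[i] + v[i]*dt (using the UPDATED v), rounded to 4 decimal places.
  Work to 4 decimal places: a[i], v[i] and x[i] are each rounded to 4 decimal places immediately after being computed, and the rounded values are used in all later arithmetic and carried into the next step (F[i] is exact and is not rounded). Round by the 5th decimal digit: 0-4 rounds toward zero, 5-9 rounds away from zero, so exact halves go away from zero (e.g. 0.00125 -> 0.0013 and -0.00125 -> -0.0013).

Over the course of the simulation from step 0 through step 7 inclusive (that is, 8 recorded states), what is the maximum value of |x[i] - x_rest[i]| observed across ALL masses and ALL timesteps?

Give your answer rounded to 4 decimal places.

Step 0: x=[6.0000 9.0000] v=[1.0000 0.0000]
Step 1: x=[5.8800 9.3200] v=[-0.6000 1.6000]
Step 2: x=[5.5104 9.8896] v=[-1.8480 2.8480]
Step 3: x=[5.0415 10.5585] v=[-2.3446 3.3446]
Step 4: x=[4.6553 11.1447] v=[-1.9310 2.9310]
Step 5: x=[4.5074 11.4926] v=[-0.7395 1.7395]
Step 6: x=[4.6771 11.5229] v=[0.8487 0.1513]
Step 7: x=[5.1422 11.2578] v=[2.3253 -1.3253]
Max displacement = 1.5229

Answer: 1.5229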